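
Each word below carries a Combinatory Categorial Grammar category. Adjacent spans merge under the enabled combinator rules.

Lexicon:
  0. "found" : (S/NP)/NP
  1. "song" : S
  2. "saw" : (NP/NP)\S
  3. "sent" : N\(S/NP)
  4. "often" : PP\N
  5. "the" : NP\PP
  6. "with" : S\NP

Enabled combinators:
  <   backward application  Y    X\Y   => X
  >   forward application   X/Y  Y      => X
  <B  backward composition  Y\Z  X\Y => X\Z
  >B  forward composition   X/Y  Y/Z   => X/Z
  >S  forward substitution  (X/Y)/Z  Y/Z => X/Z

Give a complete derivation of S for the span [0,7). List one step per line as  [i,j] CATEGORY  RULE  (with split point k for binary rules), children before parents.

[0,1] (S/NP)/NP  lex  "found"
[1,2] S  lex  "song"
[2,3] (NP/NP)\S  lex  "saw"
[1,3] NP/NP  <  k=2
[0,3] S/NP  >S  k=1
[3,4] N\(S/NP)  lex  "sent"
[0,4] N  <  k=3
[4,5] PP\N  lex  "often"
[0,5] PP  <  k=4
[5,6] NP\PP  lex  "the"
[6,7] S\NP  lex  "with"
[5,7] S\PP  <B  k=6
[0,7] S  <  k=5

[0,7] S   <
  [0,5] PP   <
    [0,4] N   <
      [0,3] S/NP   >S
        [0,1] "found" : (S/NP)/NP
        [1,3] NP/NP   <
          [1,2] "song" : S
          [2,3] "saw" : (NP/NP)\S
      [3,4] "sent" : N\(S/NP)
    [4,5] "often" : PP\N
  [5,7] S\PP   <B
    [5,6] "the" : NP\PP
    [6,7] "with" : S\NP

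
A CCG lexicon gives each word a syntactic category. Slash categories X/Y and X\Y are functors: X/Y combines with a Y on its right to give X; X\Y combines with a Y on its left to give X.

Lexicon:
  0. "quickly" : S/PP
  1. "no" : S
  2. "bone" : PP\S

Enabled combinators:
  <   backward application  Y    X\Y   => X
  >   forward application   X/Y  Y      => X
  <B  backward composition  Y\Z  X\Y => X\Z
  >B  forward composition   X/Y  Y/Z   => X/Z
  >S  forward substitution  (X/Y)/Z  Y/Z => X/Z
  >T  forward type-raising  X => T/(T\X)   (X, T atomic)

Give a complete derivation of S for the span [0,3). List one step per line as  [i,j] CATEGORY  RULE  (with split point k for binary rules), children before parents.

[0,1] S/PP  lex  "quickly"
[1,2] S  lex  "no"
[2,3] PP\S  lex  "bone"
[1,3] PP  <  k=2
[0,3] S  >  k=1

[0,3] S   >
  [0,1] "quickly" : S/PP
  [1,3] PP   <
    [1,2] "no" : S
    [2,3] "bone" : PP\S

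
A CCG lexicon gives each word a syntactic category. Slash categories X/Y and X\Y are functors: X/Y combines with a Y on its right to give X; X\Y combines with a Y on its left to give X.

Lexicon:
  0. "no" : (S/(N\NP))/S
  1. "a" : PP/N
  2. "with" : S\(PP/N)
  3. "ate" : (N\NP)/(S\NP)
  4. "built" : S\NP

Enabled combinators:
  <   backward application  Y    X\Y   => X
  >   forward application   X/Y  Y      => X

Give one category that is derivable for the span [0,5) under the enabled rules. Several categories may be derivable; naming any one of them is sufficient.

S

[0,5] S   >
  [0,3] S/(N\NP)   >
    [0,1] "no" : (S/(N\NP))/S
    [1,3] S   <
      [1,2] "a" : PP/N
      [2,3] "with" : S\(PP/N)
  [3,5] N\NP   >
    [3,4] "ate" : (N\NP)/(S\NP)
    [4,5] "built" : S\NP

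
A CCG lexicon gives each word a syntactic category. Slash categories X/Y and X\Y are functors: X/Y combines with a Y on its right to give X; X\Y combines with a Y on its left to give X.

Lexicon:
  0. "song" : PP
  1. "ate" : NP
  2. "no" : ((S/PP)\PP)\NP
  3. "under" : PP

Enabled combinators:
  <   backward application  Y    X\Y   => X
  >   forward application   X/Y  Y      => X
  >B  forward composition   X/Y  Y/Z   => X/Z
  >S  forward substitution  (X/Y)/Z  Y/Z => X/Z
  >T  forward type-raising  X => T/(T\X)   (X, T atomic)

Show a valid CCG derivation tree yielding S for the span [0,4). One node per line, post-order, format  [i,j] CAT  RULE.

[0,1] PP  lex  "song"
[1,2] NP  lex  "ate"
[2,3] ((S/PP)\PP)\NP  lex  "no"
[1,3] (S/PP)\PP  <  k=2
[0,3] S/PP  <  k=1
[3,4] PP  lex  "under"
[0,4] S  >  k=3

[0,4] S   >
  [0,3] S/PP   <
    [0,1] "song" : PP
    [1,3] (S/PP)\PP   <
      [1,2] "ate" : NP
      [2,3] "no" : ((S/PP)\PP)\NP
  [3,4] "under" : PP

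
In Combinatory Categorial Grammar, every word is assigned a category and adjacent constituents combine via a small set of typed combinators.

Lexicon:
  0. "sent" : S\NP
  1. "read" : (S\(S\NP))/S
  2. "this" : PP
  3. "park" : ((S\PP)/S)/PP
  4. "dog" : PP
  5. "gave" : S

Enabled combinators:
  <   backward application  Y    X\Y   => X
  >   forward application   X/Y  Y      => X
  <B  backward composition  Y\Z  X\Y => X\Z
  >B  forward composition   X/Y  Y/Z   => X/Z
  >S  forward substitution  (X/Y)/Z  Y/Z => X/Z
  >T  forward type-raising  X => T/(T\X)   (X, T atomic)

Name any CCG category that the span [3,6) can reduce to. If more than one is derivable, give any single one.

[0,6] S   <
  [0,1] "sent" : S\NP
  [1,6] S\(S\NP)   >
    [1,2] "read" : (S\(S\NP))/S
    [2,6] S   <
      [2,3] "this" : PP
      [3,6] S\PP   >
        [3,5] (S\PP)/S   >
          [3,4] "park" : ((S\PP)/S)/PP
          [4,5] "dog" : PP
        [5,6] "gave" : S

S\PP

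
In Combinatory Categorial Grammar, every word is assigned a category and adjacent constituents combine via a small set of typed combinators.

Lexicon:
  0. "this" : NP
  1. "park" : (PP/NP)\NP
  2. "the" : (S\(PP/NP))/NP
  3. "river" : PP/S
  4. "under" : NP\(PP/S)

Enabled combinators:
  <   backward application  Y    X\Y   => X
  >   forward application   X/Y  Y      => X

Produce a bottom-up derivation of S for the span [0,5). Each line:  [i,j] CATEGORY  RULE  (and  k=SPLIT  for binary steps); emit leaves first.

[0,1] NP  lex  "this"
[1,2] (PP/NP)\NP  lex  "park"
[0,2] PP/NP  <  k=1
[2,3] (S\(PP/NP))/NP  lex  "the"
[3,4] PP/S  lex  "river"
[4,5] NP\(PP/S)  lex  "under"
[3,5] NP  <  k=4
[2,5] S\(PP/NP)  >  k=3
[0,5] S  <  k=2

[0,5] S   <
  [0,2] PP/NP   <
    [0,1] "this" : NP
    [1,2] "park" : (PP/NP)\NP
  [2,5] S\(PP/NP)   >
    [2,3] "the" : (S\(PP/NP))/NP
    [3,5] NP   <
      [3,4] "river" : PP/S
      [4,5] "under" : NP\(PP/S)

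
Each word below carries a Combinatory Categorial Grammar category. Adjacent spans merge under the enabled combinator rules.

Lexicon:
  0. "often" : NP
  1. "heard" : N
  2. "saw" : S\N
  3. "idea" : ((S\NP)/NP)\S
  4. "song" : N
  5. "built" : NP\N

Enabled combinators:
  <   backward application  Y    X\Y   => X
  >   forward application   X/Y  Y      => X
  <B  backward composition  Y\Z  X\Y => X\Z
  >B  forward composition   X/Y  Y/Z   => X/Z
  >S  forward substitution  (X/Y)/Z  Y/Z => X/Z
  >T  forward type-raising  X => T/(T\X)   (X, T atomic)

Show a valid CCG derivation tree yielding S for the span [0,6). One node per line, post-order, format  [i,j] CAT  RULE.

[0,1] NP  lex  "often"
[1,2] N  lex  "heard"
[1,2] S/(S\N)  >T
[2,3] S\N  lex  "saw"
[1,3] S  >  k=2
[3,4] ((S\NP)/NP)\S  lex  "idea"
[1,4] (S\NP)/NP  <  k=3
[4,5] N  lex  "song"
[5,6] NP\N  lex  "built"
[4,6] NP  <  k=5
[1,6] S\NP  >  k=4
[0,6] S  <  k=1

[0,6] S   <
  [0,1] "often" : NP
  [1,6] S\NP   >
    [1,4] (S\NP)/NP   <
      [1,3] S   >
        [1,2] S/(S\N)   >T
          [1,2] "heard" : N
        [2,3] "saw" : S\N
      [3,4] "idea" : ((S\NP)/NP)\S
    [4,6] NP   <
      [4,5] "song" : N
      [5,6] "built" : NP\N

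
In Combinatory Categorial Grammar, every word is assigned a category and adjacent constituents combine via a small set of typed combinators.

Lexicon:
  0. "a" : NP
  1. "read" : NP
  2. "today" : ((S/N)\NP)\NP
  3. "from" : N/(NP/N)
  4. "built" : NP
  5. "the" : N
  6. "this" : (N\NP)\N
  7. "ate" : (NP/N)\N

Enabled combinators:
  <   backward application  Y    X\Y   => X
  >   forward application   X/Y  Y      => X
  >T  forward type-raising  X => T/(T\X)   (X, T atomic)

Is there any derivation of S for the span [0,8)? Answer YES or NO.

[0,8] S   >
  [0,3] S/N   <
    [0,1] "a" : NP
    [1,3] (S/N)\NP   <
      [1,2] "read" : NP
      [2,3] "today" : ((S/N)\NP)\NP
  [3,8] N   >
    [3,4] "from" : N/(NP/N)
    [4,8] NP/N   <
      [4,7] N   >
        [4,5] N/(N\NP)   >T
          [4,5] "built" : NP
        [5,7] N\NP   <
          [5,6] "the" : N
          [6,7] "this" : (N\NP)\N
      [7,8] "ate" : (NP/N)\N

YES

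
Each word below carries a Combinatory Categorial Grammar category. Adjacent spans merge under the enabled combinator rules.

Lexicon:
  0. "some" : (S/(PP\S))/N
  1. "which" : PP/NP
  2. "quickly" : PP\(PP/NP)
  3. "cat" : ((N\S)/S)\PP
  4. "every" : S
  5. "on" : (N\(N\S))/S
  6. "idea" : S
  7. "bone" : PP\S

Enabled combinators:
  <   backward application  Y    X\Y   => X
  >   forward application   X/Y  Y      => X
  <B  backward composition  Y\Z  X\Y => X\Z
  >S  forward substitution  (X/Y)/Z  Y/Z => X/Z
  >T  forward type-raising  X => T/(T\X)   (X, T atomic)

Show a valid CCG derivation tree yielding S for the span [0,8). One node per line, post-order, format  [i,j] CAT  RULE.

[0,1] (S/(PP\S))/N  lex  "some"
[1,2] PP/NP  lex  "which"
[2,3] PP\(PP/NP)  lex  "quickly"
[1,3] PP  <  k=2
[3,4] ((N\S)/S)\PP  lex  "cat"
[1,4] (N\S)/S  <  k=3
[4,5] S  lex  "every"
[1,5] N\S  >  k=4
[5,6] (N\(N\S))/S  lex  "on"
[6,7] S  lex  "idea"
[5,7] N\(N\S)  >  k=6
[1,7] N  <  k=5
[0,7] S/(PP\S)  >  k=1
[7,8] PP\S  lex  "bone"
[0,8] S  >  k=7

[0,8] S   >
  [0,7] S/(PP\S)   >
    [0,1] "some" : (S/(PP\S))/N
    [1,7] N   <
      [1,5] N\S   >
        [1,4] (N\S)/S   <
          [1,3] PP   <
            [1,2] "which" : PP/NP
            [2,3] "quickly" : PP\(PP/NP)
          [3,4] "cat" : ((N\S)/S)\PP
        [4,5] "every" : S
      [5,7] N\(N\S)   >
        [5,6] "on" : (N\(N\S))/S
        [6,7] "idea" : S
  [7,8] "bone" : PP\S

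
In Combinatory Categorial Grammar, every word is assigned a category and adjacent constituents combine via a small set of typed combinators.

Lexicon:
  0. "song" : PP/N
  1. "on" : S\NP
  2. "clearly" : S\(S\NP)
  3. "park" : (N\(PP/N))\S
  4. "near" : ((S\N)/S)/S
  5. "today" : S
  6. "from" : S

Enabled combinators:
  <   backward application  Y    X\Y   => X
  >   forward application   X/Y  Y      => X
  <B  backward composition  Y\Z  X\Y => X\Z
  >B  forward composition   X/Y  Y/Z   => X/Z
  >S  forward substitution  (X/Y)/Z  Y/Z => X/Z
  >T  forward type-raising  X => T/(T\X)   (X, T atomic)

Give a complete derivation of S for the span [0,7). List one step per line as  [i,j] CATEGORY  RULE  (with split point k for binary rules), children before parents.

[0,1] PP/N  lex  "song"
[1,2] S\NP  lex  "on"
[2,3] S\(S\NP)  lex  "clearly"
[1,3] S  <  k=2
[3,4] (N\(PP/N))\S  lex  "park"
[1,4] N\(PP/N)  <  k=3
[0,4] N  <  k=1
[4,5] ((S\N)/S)/S  lex  "near"
[5,6] S  lex  "today"
[4,6] (S\N)/S  >  k=5
[6,7] S  lex  "from"
[4,7] S\N  >  k=6
[0,7] S  <  k=4

[0,7] S   <
  [0,4] N   <
    [0,1] "song" : PP/N
    [1,4] N\(PP/N)   <
      [1,3] S   <
        [1,2] "on" : S\NP
        [2,3] "clearly" : S\(S\NP)
      [3,4] "park" : (N\(PP/N))\S
  [4,7] S\N   >
    [4,6] (S\N)/S   >
      [4,5] "near" : ((S\N)/S)/S
      [5,6] "today" : S
    [6,7] "from" : S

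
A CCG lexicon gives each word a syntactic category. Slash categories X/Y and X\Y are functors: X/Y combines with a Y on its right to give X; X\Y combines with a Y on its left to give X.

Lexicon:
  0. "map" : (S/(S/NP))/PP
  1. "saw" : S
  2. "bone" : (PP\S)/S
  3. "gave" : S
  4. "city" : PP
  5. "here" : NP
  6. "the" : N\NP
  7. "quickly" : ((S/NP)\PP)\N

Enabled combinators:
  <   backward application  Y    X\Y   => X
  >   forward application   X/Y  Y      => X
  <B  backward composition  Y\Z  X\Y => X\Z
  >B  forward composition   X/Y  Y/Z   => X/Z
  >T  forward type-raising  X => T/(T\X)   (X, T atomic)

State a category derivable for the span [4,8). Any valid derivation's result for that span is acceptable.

[0,8] S   >
  [0,4] S/(S/NP)   >
    [0,1] "map" : (S/(S/NP))/PP
    [1,4] PP   <
      [1,2] "saw" : S
      [2,4] PP\S   >
        [2,3] "bone" : (PP\S)/S
        [3,4] "gave" : S
  [4,8] S/NP   <
    [4,5] "city" : PP
    [5,8] (S/NP)\PP   <
      [5,7] N   >
        [5,6] N/(N\NP)   >T
          [5,6] "here" : NP
        [6,7] "the" : N\NP
      [7,8] "quickly" : ((S/NP)\PP)\N

S/NP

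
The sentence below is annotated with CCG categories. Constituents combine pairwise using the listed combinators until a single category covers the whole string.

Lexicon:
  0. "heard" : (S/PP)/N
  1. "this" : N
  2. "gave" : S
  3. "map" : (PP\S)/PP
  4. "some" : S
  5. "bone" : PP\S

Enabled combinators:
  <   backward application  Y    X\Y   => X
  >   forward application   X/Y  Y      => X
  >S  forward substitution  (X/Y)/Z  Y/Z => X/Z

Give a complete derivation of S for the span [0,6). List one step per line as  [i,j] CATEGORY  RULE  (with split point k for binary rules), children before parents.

[0,6] S   >
  [0,2] S/PP   >
    [0,1] "heard" : (S/PP)/N
    [1,2] "this" : N
  [2,6] PP   <
    [2,3] "gave" : S
    [3,6] PP\S   >
      [3,4] "map" : (PP\S)/PP
      [4,6] PP   <
        [4,5] "some" : S
        [5,6] "bone" : PP\S

[0,1] (S/PP)/N  lex  "heard"
[1,2] N  lex  "this"
[0,2] S/PP  >  k=1
[2,3] S  lex  "gave"
[3,4] (PP\S)/PP  lex  "map"
[4,5] S  lex  "some"
[5,6] PP\S  lex  "bone"
[4,6] PP  <  k=5
[3,6] PP\S  >  k=4
[2,6] PP  <  k=3
[0,6] S  >  k=2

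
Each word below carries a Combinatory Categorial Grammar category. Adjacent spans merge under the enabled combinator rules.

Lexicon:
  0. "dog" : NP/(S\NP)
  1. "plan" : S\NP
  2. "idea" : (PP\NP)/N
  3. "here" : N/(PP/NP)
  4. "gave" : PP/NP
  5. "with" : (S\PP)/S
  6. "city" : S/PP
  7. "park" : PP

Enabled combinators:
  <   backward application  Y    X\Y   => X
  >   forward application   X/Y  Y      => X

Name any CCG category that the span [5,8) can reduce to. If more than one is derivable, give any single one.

S\PP

[0,8] S   <
  [0,5] PP   <
    [0,2] NP   >
      [0,1] "dog" : NP/(S\NP)
      [1,2] "plan" : S\NP
    [2,5] PP\NP   >
      [2,3] "idea" : (PP\NP)/N
      [3,5] N   >
        [3,4] "here" : N/(PP/NP)
        [4,5] "gave" : PP/NP
  [5,8] S\PP   >
    [5,6] "with" : (S\PP)/S
    [6,8] S   >
      [6,7] "city" : S/PP
      [7,8] "park" : PP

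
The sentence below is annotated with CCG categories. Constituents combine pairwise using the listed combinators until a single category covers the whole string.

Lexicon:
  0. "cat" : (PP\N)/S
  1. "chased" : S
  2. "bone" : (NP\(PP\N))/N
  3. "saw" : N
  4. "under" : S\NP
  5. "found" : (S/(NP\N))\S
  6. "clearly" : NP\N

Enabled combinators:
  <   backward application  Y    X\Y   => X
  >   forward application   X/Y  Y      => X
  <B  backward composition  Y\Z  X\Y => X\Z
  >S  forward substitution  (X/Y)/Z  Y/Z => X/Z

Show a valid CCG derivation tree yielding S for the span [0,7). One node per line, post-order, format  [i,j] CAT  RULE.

[0,7] S   >
  [0,6] S/(NP\N)   <
    [0,5] S   <
      [0,4] NP   <
        [0,2] PP\N   >
          [0,1] "cat" : (PP\N)/S
          [1,2] "chased" : S
        [2,4] NP\(PP\N)   >
          [2,3] "bone" : (NP\(PP\N))/N
          [3,4] "saw" : N
      [4,5] "under" : S\NP
    [5,6] "found" : (S/(NP\N))\S
  [6,7] "clearly" : NP\N

[0,1] (PP\N)/S  lex  "cat"
[1,2] S  lex  "chased"
[0,2] PP\N  >  k=1
[2,3] (NP\(PP\N))/N  lex  "bone"
[3,4] N  lex  "saw"
[2,4] NP\(PP\N)  >  k=3
[0,4] NP  <  k=2
[4,5] S\NP  lex  "under"
[0,5] S  <  k=4
[5,6] (S/(NP\N))\S  lex  "found"
[0,6] S/(NP\N)  <  k=5
[6,7] NP\N  lex  "clearly"
[0,7] S  >  k=6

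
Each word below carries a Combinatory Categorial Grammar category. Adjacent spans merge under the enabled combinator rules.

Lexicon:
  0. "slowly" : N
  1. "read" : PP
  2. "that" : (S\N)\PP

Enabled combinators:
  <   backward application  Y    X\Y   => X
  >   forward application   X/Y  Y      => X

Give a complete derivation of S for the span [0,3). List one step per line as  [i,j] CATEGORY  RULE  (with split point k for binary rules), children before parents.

[0,1] N  lex  "slowly"
[1,2] PP  lex  "read"
[2,3] (S\N)\PP  lex  "that"
[1,3] S\N  <  k=2
[0,3] S  <  k=1

[0,3] S   <
  [0,1] "slowly" : N
  [1,3] S\N   <
    [1,2] "read" : PP
    [2,3] "that" : (S\N)\PP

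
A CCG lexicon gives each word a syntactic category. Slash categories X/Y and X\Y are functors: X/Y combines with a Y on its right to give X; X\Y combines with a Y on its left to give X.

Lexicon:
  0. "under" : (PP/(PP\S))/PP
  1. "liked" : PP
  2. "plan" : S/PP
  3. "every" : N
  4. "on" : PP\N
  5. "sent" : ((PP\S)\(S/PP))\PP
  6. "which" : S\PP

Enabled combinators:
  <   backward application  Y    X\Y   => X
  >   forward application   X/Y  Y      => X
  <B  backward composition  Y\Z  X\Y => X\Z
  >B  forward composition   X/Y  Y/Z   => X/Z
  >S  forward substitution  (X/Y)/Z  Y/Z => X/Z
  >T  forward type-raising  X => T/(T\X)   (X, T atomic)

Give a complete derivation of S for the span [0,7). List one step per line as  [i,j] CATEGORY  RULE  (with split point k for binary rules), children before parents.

[0,7] S   <
  [0,6] PP   >
    [0,2] PP/(PP\S)   >
      [0,1] "under" : (PP/(PP\S))/PP
      [1,2] "liked" : PP
    [2,6] PP\S   <
      [2,3] "plan" : S/PP
      [3,6] (PP\S)\(S/PP)   <
        [3,5] PP   <
          [3,4] "every" : N
          [4,5] "on" : PP\N
        [5,6] "sent" : ((PP\S)\(S/PP))\PP
  [6,7] "which" : S\PP

[0,1] (PP/(PP\S))/PP  lex  "under"
[1,2] PP  lex  "liked"
[0,2] PP/(PP\S)  >  k=1
[2,3] S/PP  lex  "plan"
[3,4] N  lex  "every"
[4,5] PP\N  lex  "on"
[3,5] PP  <  k=4
[5,6] ((PP\S)\(S/PP))\PP  lex  "sent"
[3,6] (PP\S)\(S/PP)  <  k=5
[2,6] PP\S  <  k=3
[0,6] PP  >  k=2
[6,7] S\PP  lex  "which"
[0,7] S  <  k=6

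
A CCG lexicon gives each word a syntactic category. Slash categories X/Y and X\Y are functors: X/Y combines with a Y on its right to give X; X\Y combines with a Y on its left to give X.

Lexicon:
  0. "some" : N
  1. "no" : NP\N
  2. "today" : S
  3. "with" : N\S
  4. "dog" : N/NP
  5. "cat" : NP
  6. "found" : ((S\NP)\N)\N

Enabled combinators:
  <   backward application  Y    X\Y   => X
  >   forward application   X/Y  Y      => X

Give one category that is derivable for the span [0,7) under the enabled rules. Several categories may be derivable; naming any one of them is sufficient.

S

[0,7] S   <
  [0,2] NP   <
    [0,1] "some" : N
    [1,2] "no" : NP\N
  [2,7] S\NP   <
    [2,4] N   <
      [2,3] "today" : S
      [3,4] "with" : N\S
    [4,7] (S\NP)\N   <
      [4,6] N   >
        [4,5] "dog" : N/NP
        [5,6] "cat" : NP
      [6,7] "found" : ((S\NP)\N)\N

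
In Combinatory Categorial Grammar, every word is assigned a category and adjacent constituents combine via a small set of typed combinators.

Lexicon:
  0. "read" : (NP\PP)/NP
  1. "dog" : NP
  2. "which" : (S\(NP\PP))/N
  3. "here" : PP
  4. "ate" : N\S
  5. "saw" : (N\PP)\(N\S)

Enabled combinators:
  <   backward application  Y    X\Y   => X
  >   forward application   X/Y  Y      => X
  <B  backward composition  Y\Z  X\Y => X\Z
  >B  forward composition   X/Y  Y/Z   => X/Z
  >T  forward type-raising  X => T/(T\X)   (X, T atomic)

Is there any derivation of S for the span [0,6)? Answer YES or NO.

[0,6] S   <
  [0,2] NP\PP   >
    [0,1] "read" : (NP\PP)/NP
    [1,2] "dog" : NP
  [2,6] S\(NP\PP)   >
    [2,3] "which" : (S\(NP\PP))/N
    [3,6] N   >
      [3,4] N/(N\PP)   >T
        [3,4] "here" : PP
      [4,6] N\PP   <
        [4,5] "ate" : N\S
        [5,6] "saw" : (N\PP)\(N\S)

YES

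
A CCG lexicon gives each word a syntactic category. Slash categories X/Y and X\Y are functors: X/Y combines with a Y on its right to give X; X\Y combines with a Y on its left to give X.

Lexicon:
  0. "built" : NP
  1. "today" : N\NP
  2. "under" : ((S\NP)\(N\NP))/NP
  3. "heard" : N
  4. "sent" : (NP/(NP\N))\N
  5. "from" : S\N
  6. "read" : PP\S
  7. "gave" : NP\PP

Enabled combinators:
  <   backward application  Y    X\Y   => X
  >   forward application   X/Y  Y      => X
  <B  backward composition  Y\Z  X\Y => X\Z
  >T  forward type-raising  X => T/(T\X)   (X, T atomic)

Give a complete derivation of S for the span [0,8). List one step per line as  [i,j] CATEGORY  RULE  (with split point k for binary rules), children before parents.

[0,8] S   <
  [0,1] "built" : NP
  [1,8] S\NP   <
    [1,2] "today" : N\NP
    [2,8] (S\NP)\(N\NP)   >
      [2,3] "under" : ((S\NP)\(N\NP))/NP
      [3,8] NP   >
        [3,5] NP/(NP\N)   <
          [3,4] "heard" : N
          [4,5] "sent" : (NP/(NP\N))\N
        [5,8] NP\N   <B
          [5,7] PP\N   <B
            [5,6] "from" : S\N
            [6,7] "read" : PP\S
          [7,8] "gave" : NP\PP

[0,1] NP  lex  "built"
[1,2] N\NP  lex  "today"
[2,3] ((S\NP)\(N\NP))/NP  lex  "under"
[3,4] N  lex  "heard"
[4,5] (NP/(NP\N))\N  lex  "sent"
[3,5] NP/(NP\N)  <  k=4
[5,6] S\N  lex  "from"
[6,7] PP\S  lex  "read"
[5,7] PP\N  <B  k=6
[7,8] NP\PP  lex  "gave"
[5,8] NP\N  <B  k=7
[3,8] NP  >  k=5
[2,8] (S\NP)\(N\NP)  >  k=3
[1,8] S\NP  <  k=2
[0,8] S  <  k=1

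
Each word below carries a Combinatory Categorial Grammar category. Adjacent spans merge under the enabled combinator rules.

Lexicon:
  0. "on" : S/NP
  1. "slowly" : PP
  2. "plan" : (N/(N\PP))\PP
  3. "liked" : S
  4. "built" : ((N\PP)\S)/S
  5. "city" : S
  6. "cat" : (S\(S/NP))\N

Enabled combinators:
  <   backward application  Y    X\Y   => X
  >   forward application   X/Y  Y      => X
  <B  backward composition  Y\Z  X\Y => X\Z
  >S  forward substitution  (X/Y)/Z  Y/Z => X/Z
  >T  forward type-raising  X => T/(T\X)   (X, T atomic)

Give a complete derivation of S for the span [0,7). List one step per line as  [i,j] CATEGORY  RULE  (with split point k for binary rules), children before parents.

[0,1] S/NP  lex  "on"
[1,2] PP  lex  "slowly"
[2,3] (N/(N\PP))\PP  lex  "plan"
[1,3] N/(N\PP)  <  k=2
[3,4] S  lex  "liked"
[4,5] ((N\PP)\S)/S  lex  "built"
[5,6] S  lex  "city"
[4,6] (N\PP)\S  >  k=5
[3,6] N\PP  <  k=4
[1,6] N  >  k=3
[6,7] (S\(S/NP))\N  lex  "cat"
[1,7] S\(S/NP)  <  k=6
[0,7] S  <  k=1

[0,7] S   <
  [0,1] "on" : S/NP
  [1,7] S\(S/NP)   <
    [1,6] N   >
      [1,3] N/(N\PP)   <
        [1,2] "slowly" : PP
        [2,3] "plan" : (N/(N\PP))\PP
      [3,6] N\PP   <
        [3,4] "liked" : S
        [4,6] (N\PP)\S   >
          [4,5] "built" : ((N\PP)\S)/S
          [5,6] "city" : S
    [6,7] "cat" : (S\(S/NP))\N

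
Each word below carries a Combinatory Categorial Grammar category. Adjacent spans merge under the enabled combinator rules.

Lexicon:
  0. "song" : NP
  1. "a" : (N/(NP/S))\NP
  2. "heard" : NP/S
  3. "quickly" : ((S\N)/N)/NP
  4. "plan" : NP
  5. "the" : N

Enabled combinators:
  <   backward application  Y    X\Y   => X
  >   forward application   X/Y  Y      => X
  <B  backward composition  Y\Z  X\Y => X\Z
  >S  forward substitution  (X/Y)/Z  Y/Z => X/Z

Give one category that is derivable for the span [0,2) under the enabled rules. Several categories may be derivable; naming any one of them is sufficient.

[0,6] S   <
  [0,3] N   >
    [0,2] N/(NP/S)   <
      [0,1] "song" : NP
      [1,2] "a" : (N/(NP/S))\NP
    [2,3] "heard" : NP/S
  [3,6] S\N   >
    [3,5] (S\N)/N   >
      [3,4] "quickly" : ((S\N)/N)/NP
      [4,5] "plan" : NP
    [5,6] "the" : N

N/(NP/S)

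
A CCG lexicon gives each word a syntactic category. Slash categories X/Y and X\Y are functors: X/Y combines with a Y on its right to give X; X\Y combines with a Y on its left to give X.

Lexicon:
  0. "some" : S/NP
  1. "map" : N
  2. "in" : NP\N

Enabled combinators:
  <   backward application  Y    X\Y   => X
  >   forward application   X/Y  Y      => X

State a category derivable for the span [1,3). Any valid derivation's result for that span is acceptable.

[0,3] S   >
  [0,1] "some" : S/NP
  [1,3] NP   <
    [1,2] "map" : N
    [2,3] "in" : NP\N

NP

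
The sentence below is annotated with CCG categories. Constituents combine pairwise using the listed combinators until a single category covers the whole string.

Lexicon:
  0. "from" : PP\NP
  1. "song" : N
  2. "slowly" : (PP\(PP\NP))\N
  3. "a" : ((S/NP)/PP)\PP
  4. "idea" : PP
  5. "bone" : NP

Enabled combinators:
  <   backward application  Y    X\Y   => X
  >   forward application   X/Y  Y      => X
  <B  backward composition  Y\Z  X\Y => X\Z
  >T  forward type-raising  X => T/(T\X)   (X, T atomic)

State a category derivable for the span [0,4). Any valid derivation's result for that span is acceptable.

(S/NP)/PP

[0,6] S   >
  [0,5] S/NP   >
    [0,4] (S/NP)/PP   <
      [0,3] PP   <
        [0,1] "from" : PP\NP
        [1,3] PP\(PP\NP)   <
          [1,2] "song" : N
          [2,3] "slowly" : (PP\(PP\NP))\N
      [3,4] "a" : ((S/NP)/PP)\PP
    [4,5] "idea" : PP
  [5,6] "bone" : NP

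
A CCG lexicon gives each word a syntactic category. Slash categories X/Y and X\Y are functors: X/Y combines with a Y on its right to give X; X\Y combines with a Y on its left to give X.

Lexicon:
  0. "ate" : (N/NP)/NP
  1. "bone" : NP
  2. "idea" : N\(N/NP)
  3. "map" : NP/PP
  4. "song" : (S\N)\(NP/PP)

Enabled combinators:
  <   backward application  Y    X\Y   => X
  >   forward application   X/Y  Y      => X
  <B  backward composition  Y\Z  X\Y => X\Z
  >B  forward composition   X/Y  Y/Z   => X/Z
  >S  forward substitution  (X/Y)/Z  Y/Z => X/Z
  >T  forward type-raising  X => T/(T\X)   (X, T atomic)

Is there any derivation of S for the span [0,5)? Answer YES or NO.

YES

[0,5] S   <
  [0,3] N   <
    [0,2] N/NP   >
      [0,1] "ate" : (N/NP)/NP
      [1,2] "bone" : NP
    [2,3] "idea" : N\(N/NP)
  [3,5] S\N   <
    [3,4] "map" : NP/PP
    [4,5] "song" : (S\N)\(NP/PP)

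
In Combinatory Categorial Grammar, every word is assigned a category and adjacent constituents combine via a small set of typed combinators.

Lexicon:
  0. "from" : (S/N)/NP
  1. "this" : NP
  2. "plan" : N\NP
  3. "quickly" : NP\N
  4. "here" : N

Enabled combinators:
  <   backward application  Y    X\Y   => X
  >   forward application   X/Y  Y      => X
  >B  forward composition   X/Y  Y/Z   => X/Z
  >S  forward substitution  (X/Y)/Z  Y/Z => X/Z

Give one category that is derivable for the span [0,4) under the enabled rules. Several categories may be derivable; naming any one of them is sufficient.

[0,5] S   >
  [0,4] S/N   >
    [0,1] "from" : (S/N)/NP
    [1,4] NP   <
      [1,3] N   <
        [1,2] "this" : NP
        [2,3] "plan" : N\NP
      [3,4] "quickly" : NP\N
  [4,5] "here" : N

S/N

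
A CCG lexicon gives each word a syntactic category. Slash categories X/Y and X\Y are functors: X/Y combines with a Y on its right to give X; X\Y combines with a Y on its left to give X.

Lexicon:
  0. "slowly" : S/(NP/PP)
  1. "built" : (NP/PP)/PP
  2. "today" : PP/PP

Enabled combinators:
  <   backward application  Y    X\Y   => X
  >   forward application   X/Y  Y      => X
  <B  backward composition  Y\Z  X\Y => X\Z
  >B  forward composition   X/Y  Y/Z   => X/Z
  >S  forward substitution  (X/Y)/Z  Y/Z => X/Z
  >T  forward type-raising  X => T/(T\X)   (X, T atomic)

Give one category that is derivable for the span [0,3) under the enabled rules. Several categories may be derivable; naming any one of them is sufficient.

[0,3] S   >
  [0,1] "slowly" : S/(NP/PP)
  [1,3] NP/PP   >S
    [1,2] "built" : (NP/PP)/PP
    [2,3] "today" : PP/PP

S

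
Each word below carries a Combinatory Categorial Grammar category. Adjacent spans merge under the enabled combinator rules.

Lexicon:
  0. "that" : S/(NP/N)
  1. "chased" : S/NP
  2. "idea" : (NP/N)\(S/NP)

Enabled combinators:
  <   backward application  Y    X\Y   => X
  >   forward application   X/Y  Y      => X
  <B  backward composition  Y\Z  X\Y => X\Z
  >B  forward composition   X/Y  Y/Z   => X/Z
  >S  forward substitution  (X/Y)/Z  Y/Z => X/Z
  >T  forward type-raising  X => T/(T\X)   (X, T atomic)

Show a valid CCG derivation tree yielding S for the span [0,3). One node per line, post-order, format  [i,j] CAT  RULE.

[0,3] S   >
  [0,1] "that" : S/(NP/N)
  [1,3] NP/N   <
    [1,2] "chased" : S/NP
    [2,3] "idea" : (NP/N)\(S/NP)

[0,1] S/(NP/N)  lex  "that"
[1,2] S/NP  lex  "chased"
[2,3] (NP/N)\(S/NP)  lex  "idea"
[1,3] NP/N  <  k=2
[0,3] S  >  k=1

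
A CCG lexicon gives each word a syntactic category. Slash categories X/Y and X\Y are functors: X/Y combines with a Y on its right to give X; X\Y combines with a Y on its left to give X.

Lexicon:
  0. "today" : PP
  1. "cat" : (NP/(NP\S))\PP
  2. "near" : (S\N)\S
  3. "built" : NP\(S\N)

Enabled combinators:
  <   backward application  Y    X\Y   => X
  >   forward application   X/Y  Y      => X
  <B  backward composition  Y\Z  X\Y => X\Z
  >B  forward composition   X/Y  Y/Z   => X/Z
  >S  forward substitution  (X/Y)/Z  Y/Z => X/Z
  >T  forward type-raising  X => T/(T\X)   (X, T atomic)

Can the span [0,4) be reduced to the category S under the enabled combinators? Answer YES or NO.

PP (NP/(NP\S))\PP (S\N)\S NP\(S\N)
CKY chart[0,4] = {N/(N\NP), NP, NP/(NP\NP), PP/(PP\NP), S/(S\NP)}; S ∉ chart

NO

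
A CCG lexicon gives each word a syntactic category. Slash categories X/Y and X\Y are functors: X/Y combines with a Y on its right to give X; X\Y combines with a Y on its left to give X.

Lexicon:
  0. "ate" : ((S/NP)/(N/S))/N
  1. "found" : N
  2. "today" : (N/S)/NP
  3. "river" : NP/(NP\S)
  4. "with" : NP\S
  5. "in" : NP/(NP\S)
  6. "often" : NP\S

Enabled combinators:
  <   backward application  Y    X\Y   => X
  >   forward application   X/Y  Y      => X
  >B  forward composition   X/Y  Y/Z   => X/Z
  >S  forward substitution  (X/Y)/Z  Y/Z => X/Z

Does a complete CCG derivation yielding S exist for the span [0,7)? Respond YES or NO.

YES

[0,7] S   >
  [0,5] S/NP   >
    [0,2] (S/NP)/(N/S)   >
      [0,1] "ate" : ((S/NP)/(N/S))/N
      [1,2] "found" : N
    [2,5] N/S   >
      [2,3] "today" : (N/S)/NP
      [3,5] NP   >
        [3,4] "river" : NP/(NP\S)
        [4,5] "with" : NP\S
  [5,7] NP   >
    [5,6] "in" : NP/(NP\S)
    [6,7] "often" : NP\S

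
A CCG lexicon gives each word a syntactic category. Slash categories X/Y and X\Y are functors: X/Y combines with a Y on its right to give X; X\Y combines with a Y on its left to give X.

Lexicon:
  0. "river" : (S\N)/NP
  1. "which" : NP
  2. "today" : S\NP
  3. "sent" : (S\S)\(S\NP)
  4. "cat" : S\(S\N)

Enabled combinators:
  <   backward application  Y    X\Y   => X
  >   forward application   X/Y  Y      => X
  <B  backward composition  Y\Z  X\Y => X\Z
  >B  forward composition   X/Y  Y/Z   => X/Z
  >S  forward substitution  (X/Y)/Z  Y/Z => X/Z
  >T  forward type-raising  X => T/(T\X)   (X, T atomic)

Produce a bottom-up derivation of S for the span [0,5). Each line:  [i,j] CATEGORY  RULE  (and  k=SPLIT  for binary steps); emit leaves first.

[0,5] S   <
  [0,4] S\N   <B
    [0,2] S\N   >
      [0,1] "river" : (S\N)/NP
      [1,2] "which" : NP
    [2,4] S\S   <
      [2,3] "today" : S\NP
      [3,4] "sent" : (S\S)\(S\NP)
  [4,5] "cat" : S\(S\N)

[0,1] (S\N)/NP  lex  "river"
[1,2] NP  lex  "which"
[0,2] S\N  >  k=1
[2,3] S\NP  lex  "today"
[3,4] (S\S)\(S\NP)  lex  "sent"
[2,4] S\S  <  k=3
[0,4] S\N  <B  k=2
[4,5] S\(S\N)  lex  "cat"
[0,5] S  <  k=4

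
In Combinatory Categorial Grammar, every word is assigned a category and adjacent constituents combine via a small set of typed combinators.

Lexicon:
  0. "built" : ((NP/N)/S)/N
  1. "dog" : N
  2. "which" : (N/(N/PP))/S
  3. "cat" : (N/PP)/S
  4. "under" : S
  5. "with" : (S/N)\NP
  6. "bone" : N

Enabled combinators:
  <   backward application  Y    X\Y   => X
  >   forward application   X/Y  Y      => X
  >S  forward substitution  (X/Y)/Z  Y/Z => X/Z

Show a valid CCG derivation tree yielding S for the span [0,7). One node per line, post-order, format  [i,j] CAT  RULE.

[0,7] S   >
  [0,6] S/N   <
    [0,5] NP   >
      [0,4] NP/S   >S
        [0,2] (NP/N)/S   >
          [0,1] "built" : ((NP/N)/S)/N
          [1,2] "dog" : N
        [2,4] N/S   >S
          [2,3] "which" : (N/(N/PP))/S
          [3,4] "cat" : (N/PP)/S
      [4,5] "under" : S
    [5,6] "with" : (S/N)\NP
  [6,7] "bone" : N

[0,1] ((NP/N)/S)/N  lex  "built"
[1,2] N  lex  "dog"
[0,2] (NP/N)/S  >  k=1
[2,3] (N/(N/PP))/S  lex  "which"
[3,4] (N/PP)/S  lex  "cat"
[2,4] N/S  >S  k=3
[0,4] NP/S  >S  k=2
[4,5] S  lex  "under"
[0,5] NP  >  k=4
[5,6] (S/N)\NP  lex  "with"
[0,6] S/N  <  k=5
[6,7] N  lex  "bone"
[0,7] S  >  k=6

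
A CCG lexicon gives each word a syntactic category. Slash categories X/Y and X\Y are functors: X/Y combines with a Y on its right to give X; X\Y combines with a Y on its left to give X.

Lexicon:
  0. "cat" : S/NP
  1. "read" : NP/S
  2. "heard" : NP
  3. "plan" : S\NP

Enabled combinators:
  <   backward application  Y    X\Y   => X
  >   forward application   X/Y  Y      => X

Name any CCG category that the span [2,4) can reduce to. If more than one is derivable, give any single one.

S

[0,4] S   >
  [0,1] "cat" : S/NP
  [1,4] NP   >
    [1,2] "read" : NP/S
    [2,4] S   <
      [2,3] "heard" : NP
      [3,4] "plan" : S\NP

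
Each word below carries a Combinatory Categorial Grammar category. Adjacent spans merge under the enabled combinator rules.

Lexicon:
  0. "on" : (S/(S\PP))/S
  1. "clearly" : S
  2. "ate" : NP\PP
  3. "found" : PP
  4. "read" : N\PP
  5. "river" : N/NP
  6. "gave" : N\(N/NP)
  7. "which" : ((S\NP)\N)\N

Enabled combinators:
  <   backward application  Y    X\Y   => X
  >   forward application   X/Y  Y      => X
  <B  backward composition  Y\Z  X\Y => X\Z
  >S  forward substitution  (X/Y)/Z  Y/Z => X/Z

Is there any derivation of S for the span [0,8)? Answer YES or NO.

YES

[0,8] S   >
  [0,2] S/(S\PP)   >
    [0,1] "on" : (S/(S\PP))/S
    [1,2] "clearly" : S
  [2,8] S\PP   <B
    [2,3] "ate" : NP\PP
    [3,8] S\NP   <
      [3,5] N   <
        [3,4] "found" : PP
        [4,5] "read" : N\PP
      [5,8] (S\NP)\N   <
        [5,7] N   <
          [5,6] "river" : N/NP
          [6,7] "gave" : N\(N/NP)
        [7,8] "which" : ((S\NP)\N)\N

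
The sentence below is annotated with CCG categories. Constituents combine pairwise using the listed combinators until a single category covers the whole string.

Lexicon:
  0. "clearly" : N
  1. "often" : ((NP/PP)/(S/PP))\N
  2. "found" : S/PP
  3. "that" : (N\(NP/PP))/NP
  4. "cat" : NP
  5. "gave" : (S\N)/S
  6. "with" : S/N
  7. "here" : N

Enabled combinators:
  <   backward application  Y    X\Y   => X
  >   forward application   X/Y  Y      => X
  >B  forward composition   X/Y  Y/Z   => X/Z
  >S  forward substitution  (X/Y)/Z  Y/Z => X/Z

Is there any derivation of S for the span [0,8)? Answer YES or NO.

[0,8] S   <
  [0,5] N   <
    [0,3] NP/PP   >
      [0,2] (NP/PP)/(S/PP)   <
        [0,1] "clearly" : N
        [1,2] "often" : ((NP/PP)/(S/PP))\N
      [2,3] "found" : S/PP
    [3,5] N\(NP/PP)   >
      [3,4] "that" : (N\(NP/PP))/NP
      [4,5] "cat" : NP
  [5,8] S\N   >
    [5,6] "gave" : (S\N)/S
    [6,8] S   >
      [6,7] "with" : S/N
      [7,8] "here" : N

YES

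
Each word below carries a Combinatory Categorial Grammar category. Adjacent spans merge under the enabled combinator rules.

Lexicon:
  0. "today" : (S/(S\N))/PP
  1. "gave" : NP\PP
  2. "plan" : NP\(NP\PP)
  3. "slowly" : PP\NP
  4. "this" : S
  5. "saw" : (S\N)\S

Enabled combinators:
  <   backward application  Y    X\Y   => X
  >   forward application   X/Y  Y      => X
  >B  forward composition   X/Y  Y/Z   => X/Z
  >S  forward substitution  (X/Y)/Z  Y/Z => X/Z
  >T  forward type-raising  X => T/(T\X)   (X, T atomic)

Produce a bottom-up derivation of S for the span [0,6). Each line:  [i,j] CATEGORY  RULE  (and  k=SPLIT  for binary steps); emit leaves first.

[0,1] (S/(S\N))/PP  lex  "today"
[1,2] NP\PP  lex  "gave"
[2,3] NP\(NP\PP)  lex  "plan"
[1,3] NP  <  k=2
[3,4] PP\NP  lex  "slowly"
[1,4] PP  <  k=3
[0,4] S/(S\N)  >  k=1
[4,5] S  lex  "this"
[5,6] (S\N)\S  lex  "saw"
[4,6] S\N  <  k=5
[0,6] S  >  k=4

[0,6] S   >
  [0,4] S/(S\N)   >
    [0,1] "today" : (S/(S\N))/PP
    [1,4] PP   <
      [1,3] NP   <
        [1,2] "gave" : NP\PP
        [2,3] "plan" : NP\(NP\PP)
      [3,4] "slowly" : PP\NP
  [4,6] S\N   <
    [4,5] "this" : S
    [5,6] "saw" : (S\N)\S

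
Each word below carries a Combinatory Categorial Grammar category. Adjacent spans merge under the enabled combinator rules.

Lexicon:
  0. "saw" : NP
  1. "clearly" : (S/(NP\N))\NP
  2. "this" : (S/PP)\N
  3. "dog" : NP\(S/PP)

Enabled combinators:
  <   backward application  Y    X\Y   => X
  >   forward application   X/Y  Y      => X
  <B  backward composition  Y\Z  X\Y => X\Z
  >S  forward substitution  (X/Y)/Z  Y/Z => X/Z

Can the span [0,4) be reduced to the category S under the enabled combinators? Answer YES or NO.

YES

[0,4] S   >
  [0,2] S/(NP\N)   <
    [0,1] "saw" : NP
    [1,2] "clearly" : (S/(NP\N))\NP
  [2,4] NP\N   <B
    [2,3] "this" : (S/PP)\N
    [3,4] "dog" : NP\(S/PP)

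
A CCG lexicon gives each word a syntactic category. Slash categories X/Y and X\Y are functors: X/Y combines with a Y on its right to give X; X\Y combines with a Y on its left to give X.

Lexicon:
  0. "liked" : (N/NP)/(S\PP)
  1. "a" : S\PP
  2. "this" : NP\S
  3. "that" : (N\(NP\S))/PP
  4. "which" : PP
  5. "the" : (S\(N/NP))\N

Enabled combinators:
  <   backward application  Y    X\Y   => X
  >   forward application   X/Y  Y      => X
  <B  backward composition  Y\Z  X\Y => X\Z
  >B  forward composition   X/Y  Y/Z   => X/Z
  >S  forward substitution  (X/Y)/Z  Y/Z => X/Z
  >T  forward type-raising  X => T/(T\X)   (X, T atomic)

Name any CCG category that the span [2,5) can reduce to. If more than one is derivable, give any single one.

[0,6] S   <
  [0,2] N/NP   >
    [0,1] "liked" : (N/NP)/(S\PP)
    [1,2] "a" : S\PP
  [2,6] S\(N/NP)   <
    [2,5] N   <
      [2,3] "this" : NP\S
      [3,5] N\(NP\S)   >
        [3,4] "that" : (N\(NP\S))/PP
        [4,5] "which" : PP
    [5,6] "the" : (S\(N/NP))\N

N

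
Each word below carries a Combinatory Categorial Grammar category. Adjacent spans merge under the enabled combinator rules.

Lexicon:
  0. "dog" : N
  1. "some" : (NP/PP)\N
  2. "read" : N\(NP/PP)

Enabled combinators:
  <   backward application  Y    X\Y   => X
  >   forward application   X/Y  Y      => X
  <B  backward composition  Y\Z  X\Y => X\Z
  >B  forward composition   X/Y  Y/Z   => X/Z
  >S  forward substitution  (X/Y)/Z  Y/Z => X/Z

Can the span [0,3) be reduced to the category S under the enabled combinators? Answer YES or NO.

NO

N (NP/PP)\N N\(NP/PP)
CKY chart[0,3] = {N}; S ∉ chart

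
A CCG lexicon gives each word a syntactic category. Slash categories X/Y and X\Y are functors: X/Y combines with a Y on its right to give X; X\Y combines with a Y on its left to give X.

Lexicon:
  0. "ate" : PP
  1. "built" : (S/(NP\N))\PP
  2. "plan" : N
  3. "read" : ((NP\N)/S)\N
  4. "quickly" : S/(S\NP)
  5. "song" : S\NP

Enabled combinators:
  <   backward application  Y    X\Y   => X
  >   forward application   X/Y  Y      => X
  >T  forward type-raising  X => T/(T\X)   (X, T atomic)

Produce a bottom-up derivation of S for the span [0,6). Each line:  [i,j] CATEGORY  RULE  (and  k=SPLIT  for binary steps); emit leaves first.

[0,6] S   >
  [0,2] S/(NP\N)   <
    [0,1] "ate" : PP
    [1,2] "built" : (S/(NP\N))\PP
  [2,6] NP\N   >
    [2,4] (NP\N)/S   <
      [2,3] "plan" : N
      [3,4] "read" : ((NP\N)/S)\N
    [4,6] S   >
      [4,5] "quickly" : S/(S\NP)
      [5,6] "song" : S\NP

[0,1] PP  lex  "ate"
[1,2] (S/(NP\N))\PP  lex  "built"
[0,2] S/(NP\N)  <  k=1
[2,3] N  lex  "plan"
[3,4] ((NP\N)/S)\N  lex  "read"
[2,4] (NP\N)/S  <  k=3
[4,5] S/(S\NP)  lex  "quickly"
[5,6] S\NP  lex  "song"
[4,6] S  >  k=5
[2,6] NP\N  >  k=4
[0,6] S  >  k=2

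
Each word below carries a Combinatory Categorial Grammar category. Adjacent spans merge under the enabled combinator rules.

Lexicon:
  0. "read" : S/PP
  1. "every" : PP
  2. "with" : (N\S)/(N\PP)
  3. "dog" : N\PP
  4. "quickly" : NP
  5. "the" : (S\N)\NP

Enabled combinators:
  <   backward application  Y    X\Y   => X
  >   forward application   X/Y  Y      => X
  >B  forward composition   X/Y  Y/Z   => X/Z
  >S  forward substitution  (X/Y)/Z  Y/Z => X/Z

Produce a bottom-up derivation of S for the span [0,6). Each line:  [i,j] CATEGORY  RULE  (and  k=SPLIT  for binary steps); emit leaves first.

[0,1] S/PP  lex  "read"
[1,2] PP  lex  "every"
[0,2] S  >  k=1
[2,3] (N\S)/(N\PP)  lex  "with"
[3,4] N\PP  lex  "dog"
[2,4] N\S  >  k=3
[0,4] N  <  k=2
[4,5] NP  lex  "quickly"
[5,6] (S\N)\NP  lex  "the"
[4,6] S\N  <  k=5
[0,6] S  <  k=4

[0,6] S   <
  [0,4] N   <
    [0,2] S   >
      [0,1] "read" : S/PP
      [1,2] "every" : PP
    [2,4] N\S   >
      [2,3] "with" : (N\S)/(N\PP)
      [3,4] "dog" : N\PP
  [4,6] S\N   <
    [4,5] "quickly" : NP
    [5,6] "the" : (S\N)\NP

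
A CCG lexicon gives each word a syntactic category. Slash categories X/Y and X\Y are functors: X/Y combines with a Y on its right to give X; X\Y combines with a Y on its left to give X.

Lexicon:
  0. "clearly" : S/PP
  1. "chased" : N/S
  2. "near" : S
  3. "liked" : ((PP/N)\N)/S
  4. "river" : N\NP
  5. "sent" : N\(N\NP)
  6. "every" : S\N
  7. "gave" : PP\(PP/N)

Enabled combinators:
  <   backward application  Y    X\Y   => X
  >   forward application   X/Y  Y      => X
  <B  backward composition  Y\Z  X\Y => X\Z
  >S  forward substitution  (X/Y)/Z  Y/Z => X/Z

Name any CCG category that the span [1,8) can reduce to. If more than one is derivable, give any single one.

[0,8] S   >
  [0,1] "clearly" : S/PP
  [1,8] PP   <
    [1,3] N   >
      [1,2] "chased" : N/S
      [2,3] "near" : S
    [3,8] PP\N   <B
      [3,7] (PP/N)\N   >
        [3,4] "liked" : ((PP/N)\N)/S
        [4,7] S   <
          [4,6] N   <
            [4,5] "river" : N\NP
            [5,6] "sent" : N\(N\NP)
          [6,7] "every" : S\N
      [7,8] "gave" : PP\(PP/N)

PP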